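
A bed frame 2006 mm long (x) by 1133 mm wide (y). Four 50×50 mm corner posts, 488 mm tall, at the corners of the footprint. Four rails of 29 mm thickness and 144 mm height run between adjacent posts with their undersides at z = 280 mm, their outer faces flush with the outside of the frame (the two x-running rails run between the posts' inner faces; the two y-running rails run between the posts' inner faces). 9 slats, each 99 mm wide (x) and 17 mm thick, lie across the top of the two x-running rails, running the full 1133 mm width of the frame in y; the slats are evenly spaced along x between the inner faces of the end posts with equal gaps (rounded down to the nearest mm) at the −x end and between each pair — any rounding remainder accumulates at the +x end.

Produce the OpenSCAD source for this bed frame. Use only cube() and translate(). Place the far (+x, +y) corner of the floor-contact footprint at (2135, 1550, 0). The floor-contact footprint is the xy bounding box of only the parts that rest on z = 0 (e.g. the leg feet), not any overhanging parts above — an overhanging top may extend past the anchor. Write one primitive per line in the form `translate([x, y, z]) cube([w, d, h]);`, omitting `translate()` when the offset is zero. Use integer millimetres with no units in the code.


// slat z = rail_z + rail_h = 280 + 144 = 424
// slat gap = ⌊(1906 − 9·99) / 10⌋ = 101
translate([129, 417, 0]) cube([50, 50, 488]);
translate([129, 1500, 0]) cube([50, 50, 488]);
translate([2085, 417, 0]) cube([50, 50, 488]);
translate([2085, 1500, 0]) cube([50, 50, 488]);
translate([179, 417, 280]) cube([1906, 29, 144]);
translate([179, 1521, 280]) cube([1906, 29, 144]);
translate([129, 467, 280]) cube([29, 1033, 144]);
translate([2106, 467, 280]) cube([29, 1033, 144]);
translate([280, 417, 424]) cube([99, 1133, 17]);
translate([480, 417, 424]) cube([99, 1133, 17]);
translate([680, 417, 424]) cube([99, 1133, 17]);
translate([880, 417, 424]) cube([99, 1133, 17]);
translate([1080, 417, 424]) cube([99, 1133, 17]);
translate([1280, 417, 424]) cube([99, 1133, 17]);
translate([1480, 417, 424]) cube([99, 1133, 17]);
translate([1680, 417, 424]) cube([99, 1133, 17]);
translate([1880, 417, 424]) cube([99, 1133, 17]);


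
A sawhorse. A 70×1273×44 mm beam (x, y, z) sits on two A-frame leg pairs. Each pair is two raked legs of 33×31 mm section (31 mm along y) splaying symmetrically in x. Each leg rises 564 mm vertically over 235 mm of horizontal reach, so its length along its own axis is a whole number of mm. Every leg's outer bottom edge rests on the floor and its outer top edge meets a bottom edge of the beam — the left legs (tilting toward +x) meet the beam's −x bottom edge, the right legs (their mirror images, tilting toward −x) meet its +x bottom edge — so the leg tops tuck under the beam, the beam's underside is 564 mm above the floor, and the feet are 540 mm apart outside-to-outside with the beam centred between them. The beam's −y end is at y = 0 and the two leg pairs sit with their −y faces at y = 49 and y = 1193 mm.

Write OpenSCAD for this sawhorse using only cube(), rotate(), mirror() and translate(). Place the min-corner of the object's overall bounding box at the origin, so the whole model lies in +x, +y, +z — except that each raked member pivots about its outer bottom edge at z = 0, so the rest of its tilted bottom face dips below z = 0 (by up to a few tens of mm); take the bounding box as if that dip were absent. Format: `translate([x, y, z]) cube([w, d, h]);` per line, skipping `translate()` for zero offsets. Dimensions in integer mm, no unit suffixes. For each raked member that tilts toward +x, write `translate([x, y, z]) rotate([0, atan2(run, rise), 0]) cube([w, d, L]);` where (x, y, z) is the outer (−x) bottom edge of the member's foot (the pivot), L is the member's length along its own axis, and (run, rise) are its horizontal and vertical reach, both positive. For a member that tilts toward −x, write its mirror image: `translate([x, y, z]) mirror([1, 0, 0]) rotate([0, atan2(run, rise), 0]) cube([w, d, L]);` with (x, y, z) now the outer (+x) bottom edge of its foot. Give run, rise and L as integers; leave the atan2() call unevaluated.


// leg length = √(235² + 564²) = 611
// right-leg outer foot x = 2·235 + 70 = 540
// beam min-corner = (235, 0, 564)
translate([235, 0, 564]) cube([70, 1273, 44]);
translate([0, 49, 0]) rotate([0, atan2(235, 564), 0]) cube([33, 31, 611]);
translate([540, 49, 0]) mirror([1, 0, 0]) rotate([0, atan2(235, 564), 0]) cube([33, 31, 611]);
translate([0, 1193, 0]) rotate([0, atan2(235, 564), 0]) cube([33, 31, 611]);
translate([540, 1193, 0]) mirror([1, 0, 0]) rotate([0, atan2(235, 564), 0]) cube([33, 31, 611]);


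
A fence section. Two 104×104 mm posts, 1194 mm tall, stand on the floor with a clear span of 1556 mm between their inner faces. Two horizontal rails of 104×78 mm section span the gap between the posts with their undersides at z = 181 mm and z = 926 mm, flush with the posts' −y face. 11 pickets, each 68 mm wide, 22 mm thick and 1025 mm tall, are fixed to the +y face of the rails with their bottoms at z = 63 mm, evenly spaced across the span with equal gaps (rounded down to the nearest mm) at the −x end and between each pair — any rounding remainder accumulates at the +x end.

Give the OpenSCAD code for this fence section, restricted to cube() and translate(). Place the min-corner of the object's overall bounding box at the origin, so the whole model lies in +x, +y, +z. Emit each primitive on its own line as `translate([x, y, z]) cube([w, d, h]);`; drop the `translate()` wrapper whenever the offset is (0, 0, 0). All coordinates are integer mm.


cube([104, 104, 1194]);
translate([1660, 0, 0]) cube([104, 104, 1194]);
translate([104, 0, 181]) cube([1556, 104, 78]);
translate([104, 0, 926]) cube([1556, 104, 78]);
translate([171, 104, 63]) cube([68, 22, 1025]);
translate([306, 104, 63]) cube([68, 22, 1025]);
translate([441, 104, 63]) cube([68, 22, 1025]);
translate([576, 104, 63]) cube([68, 22, 1025]);
translate([711, 104, 63]) cube([68, 22, 1025]);
translate([846, 104, 63]) cube([68, 22, 1025]);
translate([981, 104, 63]) cube([68, 22, 1025]);
translate([1116, 104, 63]) cube([68, 22, 1025]);
translate([1251, 104, 63]) cube([68, 22, 1025]);
translate([1386, 104, 63]) cube([68, 22, 1025]);
translate([1521, 104, 63]) cube([68, 22, 1025]);


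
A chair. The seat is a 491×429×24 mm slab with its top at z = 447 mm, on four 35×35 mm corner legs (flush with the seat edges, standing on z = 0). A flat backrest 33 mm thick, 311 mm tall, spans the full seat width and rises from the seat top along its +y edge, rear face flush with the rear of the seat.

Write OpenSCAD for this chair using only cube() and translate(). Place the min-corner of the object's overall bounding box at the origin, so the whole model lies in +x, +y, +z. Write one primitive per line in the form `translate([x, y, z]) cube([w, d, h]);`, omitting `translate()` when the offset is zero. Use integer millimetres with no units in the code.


translate([0, 0, 423]) cube([491, 429, 24]);
cube([35, 35, 423]);
translate([456, 0, 0]) cube([35, 35, 423]);
translate([0, 394, 0]) cube([35, 35, 423]);
translate([456, 394, 0]) cube([35, 35, 423]);
translate([0, 396, 447]) cube([491, 33, 311]);


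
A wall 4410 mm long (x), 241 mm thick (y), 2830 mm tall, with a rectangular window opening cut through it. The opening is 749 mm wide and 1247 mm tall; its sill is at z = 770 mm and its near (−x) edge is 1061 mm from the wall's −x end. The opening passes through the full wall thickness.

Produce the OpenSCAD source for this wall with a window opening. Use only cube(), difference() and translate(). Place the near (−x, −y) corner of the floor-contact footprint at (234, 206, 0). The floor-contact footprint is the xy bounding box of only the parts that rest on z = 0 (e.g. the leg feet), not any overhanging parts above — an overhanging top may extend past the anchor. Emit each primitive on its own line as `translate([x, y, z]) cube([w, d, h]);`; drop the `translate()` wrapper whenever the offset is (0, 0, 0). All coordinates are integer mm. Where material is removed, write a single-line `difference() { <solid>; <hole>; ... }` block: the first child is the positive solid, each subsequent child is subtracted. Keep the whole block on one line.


difference() { translate([234, 206, 0]) cube([4410, 241, 2830]); translate([1295, 206, 770]) cube([749, 241, 1247]); }


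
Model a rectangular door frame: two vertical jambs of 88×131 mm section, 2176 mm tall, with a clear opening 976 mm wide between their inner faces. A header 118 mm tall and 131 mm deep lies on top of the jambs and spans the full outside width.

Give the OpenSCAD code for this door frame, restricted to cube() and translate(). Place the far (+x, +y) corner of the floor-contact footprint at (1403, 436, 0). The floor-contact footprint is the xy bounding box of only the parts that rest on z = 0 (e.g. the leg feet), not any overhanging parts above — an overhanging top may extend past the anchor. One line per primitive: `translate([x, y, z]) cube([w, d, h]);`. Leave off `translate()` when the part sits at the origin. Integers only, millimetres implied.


translate([251, 305, 0]) cube([88, 131, 2176]);
translate([1315, 305, 0]) cube([88, 131, 2176]);
translate([251, 305, 2176]) cube([1152, 131, 118]);


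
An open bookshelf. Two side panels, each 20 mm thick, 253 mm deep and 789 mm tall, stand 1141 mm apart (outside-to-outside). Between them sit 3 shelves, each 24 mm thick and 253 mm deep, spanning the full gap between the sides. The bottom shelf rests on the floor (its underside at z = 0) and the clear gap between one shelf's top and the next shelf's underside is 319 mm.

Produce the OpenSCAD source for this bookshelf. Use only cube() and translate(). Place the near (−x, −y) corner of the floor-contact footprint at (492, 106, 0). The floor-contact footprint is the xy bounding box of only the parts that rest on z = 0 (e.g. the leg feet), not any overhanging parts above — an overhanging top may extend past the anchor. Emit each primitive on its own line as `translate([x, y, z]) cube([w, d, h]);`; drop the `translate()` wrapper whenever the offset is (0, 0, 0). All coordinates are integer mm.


translate([492, 106, 0]) cube([20, 253, 789]);
translate([1613, 106, 0]) cube([20, 253, 789]);
translate([512, 106, 0]) cube([1101, 253, 24]);
translate([512, 106, 343]) cube([1101, 253, 24]);
translate([512, 106, 686]) cube([1101, 253, 24]);


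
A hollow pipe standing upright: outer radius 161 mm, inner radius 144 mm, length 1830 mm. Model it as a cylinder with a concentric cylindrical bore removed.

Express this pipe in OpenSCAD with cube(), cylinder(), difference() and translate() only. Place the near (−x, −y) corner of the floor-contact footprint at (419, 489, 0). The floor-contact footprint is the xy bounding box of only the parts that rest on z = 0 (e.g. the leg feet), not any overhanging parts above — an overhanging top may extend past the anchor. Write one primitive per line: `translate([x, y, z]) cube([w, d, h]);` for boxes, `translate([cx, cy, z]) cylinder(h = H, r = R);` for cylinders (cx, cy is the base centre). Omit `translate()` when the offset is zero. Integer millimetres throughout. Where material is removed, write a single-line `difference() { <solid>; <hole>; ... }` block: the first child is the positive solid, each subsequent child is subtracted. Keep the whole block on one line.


difference() { translate([580, 650, 0]) cylinder(h = 1830, r = 161); translate([580, 650, 0]) cylinder(h = 1830, r = 144); }


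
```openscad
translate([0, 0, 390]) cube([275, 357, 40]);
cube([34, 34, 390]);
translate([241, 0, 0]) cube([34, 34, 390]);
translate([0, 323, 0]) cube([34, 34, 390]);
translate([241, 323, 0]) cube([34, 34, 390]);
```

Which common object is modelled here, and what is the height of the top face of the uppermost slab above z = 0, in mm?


A stool. The seat height is 430 mm.

A 275×357×40 slab at z = 390 on four corner posts — a stool. The seat top is 390 + 40 = 430 mm.


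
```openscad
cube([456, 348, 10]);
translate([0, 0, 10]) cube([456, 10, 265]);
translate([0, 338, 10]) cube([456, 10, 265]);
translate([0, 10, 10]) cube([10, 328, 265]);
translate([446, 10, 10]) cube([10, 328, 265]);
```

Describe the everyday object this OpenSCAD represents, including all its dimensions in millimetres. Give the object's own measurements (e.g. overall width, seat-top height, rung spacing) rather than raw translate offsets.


An open-topped rectangular box: outside dimensions 456×348×275 mm, with a uniform wall and base thickness of 10 mm. The base is a full 456×348 slab on the floor; four walls sit on top of the base. The front and back walls (the −y and +y sides) span the full width; the two side walls fit between them.


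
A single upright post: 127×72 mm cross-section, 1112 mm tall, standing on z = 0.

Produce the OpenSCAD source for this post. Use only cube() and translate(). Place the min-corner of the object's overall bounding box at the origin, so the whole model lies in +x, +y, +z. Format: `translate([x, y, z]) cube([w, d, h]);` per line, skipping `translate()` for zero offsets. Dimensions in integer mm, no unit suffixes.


cube([127, 72, 1112]);


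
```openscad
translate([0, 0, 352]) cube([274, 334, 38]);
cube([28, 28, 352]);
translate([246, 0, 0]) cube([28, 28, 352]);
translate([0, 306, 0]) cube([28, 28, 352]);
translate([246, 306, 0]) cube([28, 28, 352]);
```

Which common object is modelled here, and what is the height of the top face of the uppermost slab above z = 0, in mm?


A stool. The seat height is 390 mm.

A 274×334×38 slab at z = 352 on four corner posts — a stool. The seat top is 352 + 38 = 390 mm.


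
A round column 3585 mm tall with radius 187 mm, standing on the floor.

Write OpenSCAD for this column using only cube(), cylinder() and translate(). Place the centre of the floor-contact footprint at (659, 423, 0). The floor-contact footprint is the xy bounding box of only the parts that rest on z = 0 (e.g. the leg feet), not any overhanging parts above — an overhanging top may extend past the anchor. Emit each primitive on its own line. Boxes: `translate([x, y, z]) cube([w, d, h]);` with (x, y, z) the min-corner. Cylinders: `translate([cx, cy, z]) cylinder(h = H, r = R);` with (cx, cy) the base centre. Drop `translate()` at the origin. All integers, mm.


translate([659, 423, 0]) cylinder(h = 3585, r = 187);


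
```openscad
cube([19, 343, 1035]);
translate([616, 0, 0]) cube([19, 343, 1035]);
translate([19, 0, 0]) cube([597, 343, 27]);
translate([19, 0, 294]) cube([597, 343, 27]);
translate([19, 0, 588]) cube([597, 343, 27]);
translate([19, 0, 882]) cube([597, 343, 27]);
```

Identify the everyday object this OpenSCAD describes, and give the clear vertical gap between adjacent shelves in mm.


A bookshelf. The clear shelf gap is 267 mm.

Two tall side panels with 4 horizontal boards between them — a bookshelf. The first two shelf undersides are at z = 0 and z = 294; with shelf thickness 27, the clear gap is 294 − 0 − 27 = 267 mm.


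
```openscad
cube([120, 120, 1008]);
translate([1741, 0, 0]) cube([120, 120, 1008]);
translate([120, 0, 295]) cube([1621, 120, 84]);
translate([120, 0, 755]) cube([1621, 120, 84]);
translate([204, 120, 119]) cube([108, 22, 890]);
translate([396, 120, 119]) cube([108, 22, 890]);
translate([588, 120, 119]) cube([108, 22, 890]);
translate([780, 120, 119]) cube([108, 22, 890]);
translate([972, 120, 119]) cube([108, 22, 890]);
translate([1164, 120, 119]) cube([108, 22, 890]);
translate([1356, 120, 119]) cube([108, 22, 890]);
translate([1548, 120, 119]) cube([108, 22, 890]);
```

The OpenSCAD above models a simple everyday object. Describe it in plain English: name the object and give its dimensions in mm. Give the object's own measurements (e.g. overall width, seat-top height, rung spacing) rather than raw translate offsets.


A fence section. Two 120×120 mm posts, 1008 mm tall, stand on the floor with a clear span of 1621 mm between their inner faces. Two horizontal rails of 120×84 mm section span the gap between the posts with their undersides at z = 295 mm and z = 755 mm, flush with the posts' −y face. 8 pickets, each 108 mm wide, 22 mm thick and 890 mm tall, are fixed to the +y face of the rails with their bottoms at z = 119 mm, spaced across the span with a 84 mm gap after the −x post and between neighbouring pickets, with 85 mm left before the +x post.


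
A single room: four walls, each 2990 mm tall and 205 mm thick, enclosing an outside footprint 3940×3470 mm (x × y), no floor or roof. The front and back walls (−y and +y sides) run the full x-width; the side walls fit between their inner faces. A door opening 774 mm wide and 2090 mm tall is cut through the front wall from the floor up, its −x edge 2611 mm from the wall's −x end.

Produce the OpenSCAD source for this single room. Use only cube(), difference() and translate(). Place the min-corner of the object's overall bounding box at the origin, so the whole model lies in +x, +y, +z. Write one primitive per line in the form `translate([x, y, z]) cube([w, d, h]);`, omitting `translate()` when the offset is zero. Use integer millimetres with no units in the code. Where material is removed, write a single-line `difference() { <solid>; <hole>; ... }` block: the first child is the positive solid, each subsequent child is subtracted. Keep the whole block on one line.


difference() { cube([3940, 205, 2990]); translate([2611, 0, 0]) cube([774, 205, 2090]); }
translate([0, 3265, 0]) cube([3940, 205, 2990]);
translate([0, 205, 0]) cube([205, 3060, 2990]);
translate([3735, 205, 0]) cube([205, 3060, 2990]);


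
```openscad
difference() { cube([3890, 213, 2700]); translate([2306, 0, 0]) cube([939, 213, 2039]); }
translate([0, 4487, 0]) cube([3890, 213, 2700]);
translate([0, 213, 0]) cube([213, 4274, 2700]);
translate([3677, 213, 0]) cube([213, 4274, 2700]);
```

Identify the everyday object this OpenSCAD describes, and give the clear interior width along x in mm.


A single room. The interior width is 3464 mm.

Four walls enclosing a rectangle with a door in the front wall — a room. Outside width 3890 minus two 213 mm walls gives 3464 mm.


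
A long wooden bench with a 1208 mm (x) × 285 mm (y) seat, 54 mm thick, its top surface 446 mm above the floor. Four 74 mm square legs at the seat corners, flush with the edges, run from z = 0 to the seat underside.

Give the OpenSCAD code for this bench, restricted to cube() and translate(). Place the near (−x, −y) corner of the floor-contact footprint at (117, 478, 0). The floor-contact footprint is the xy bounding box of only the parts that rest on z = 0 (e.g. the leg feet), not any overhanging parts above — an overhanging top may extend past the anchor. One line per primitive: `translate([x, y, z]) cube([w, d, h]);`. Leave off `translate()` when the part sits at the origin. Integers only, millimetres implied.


translate([117, 478, 392]) cube([1208, 285, 54]);
translate([117, 478, 0]) cube([74, 74, 392]);
translate([117, 689, 0]) cube([74, 74, 392]);
translate([1251, 478, 0]) cube([74, 74, 392]);
translate([1251, 689, 0]) cube([74, 74, 392]);


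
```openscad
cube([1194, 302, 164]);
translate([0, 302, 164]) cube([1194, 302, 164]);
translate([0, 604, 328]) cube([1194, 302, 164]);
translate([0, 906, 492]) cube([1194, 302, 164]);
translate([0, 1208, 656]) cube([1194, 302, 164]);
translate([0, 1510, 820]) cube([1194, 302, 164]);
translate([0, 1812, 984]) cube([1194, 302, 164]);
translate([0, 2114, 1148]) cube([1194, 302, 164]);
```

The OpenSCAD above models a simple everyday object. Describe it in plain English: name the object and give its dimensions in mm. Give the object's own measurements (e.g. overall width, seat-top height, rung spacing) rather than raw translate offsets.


A straight staircase of 8 solid steps. Each step is 1194 mm wide (x), 302 mm deep (y, the going) and 164 mm tall (the rise). The first step rests on the floor; each subsequent step sits one going further in +y and one rise higher in +z, directly behind and above the previous step with no overlap.


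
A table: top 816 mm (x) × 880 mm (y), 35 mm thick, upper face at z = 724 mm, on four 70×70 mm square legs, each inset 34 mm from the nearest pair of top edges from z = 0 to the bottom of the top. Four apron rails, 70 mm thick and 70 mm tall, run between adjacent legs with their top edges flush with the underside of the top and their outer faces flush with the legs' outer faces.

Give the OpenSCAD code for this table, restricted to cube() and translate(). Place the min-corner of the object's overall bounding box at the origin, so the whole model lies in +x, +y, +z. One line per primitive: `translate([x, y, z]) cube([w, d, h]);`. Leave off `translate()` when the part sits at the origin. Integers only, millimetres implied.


translate([0, 0, 689]) cube([816, 880, 35]);
translate([34, 34, 0]) cube([70, 70, 689]);
translate([712, 34, 0]) cube([70, 70, 689]);
translate([34, 776, 0]) cube([70, 70, 689]);
translate([712, 776, 0]) cube([70, 70, 689]);
translate([104, 34, 619]) cube([608, 70, 70]);
translate([104, 776, 619]) cube([608, 70, 70]);
translate([34, 104, 619]) cube([70, 672, 70]);
translate([712, 104, 619]) cube([70, 672, 70]);


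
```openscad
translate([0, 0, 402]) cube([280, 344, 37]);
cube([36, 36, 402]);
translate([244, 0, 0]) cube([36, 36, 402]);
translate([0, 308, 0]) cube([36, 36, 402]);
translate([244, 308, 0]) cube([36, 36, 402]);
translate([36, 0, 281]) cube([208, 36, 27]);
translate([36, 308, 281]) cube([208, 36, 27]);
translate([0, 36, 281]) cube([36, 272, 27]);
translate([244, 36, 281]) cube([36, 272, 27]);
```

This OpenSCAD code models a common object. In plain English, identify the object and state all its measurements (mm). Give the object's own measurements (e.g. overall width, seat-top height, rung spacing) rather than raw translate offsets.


A simple wooden stool: a rectangular seat 280 mm (x) by 344 mm (y), 37 mm thick, top face at z = 439 mm, on four square legs, each 36×36 mm in cross-section. The legs rest on z = 0, each flush with a corner of the seat. Four stretchers, 36 mm wide and 27 mm tall, connect adjacent legs with their undersides at z = 281 mm, each running between the inner faces of the legs it joins and aligned with the legs' outer faces on the other axis.


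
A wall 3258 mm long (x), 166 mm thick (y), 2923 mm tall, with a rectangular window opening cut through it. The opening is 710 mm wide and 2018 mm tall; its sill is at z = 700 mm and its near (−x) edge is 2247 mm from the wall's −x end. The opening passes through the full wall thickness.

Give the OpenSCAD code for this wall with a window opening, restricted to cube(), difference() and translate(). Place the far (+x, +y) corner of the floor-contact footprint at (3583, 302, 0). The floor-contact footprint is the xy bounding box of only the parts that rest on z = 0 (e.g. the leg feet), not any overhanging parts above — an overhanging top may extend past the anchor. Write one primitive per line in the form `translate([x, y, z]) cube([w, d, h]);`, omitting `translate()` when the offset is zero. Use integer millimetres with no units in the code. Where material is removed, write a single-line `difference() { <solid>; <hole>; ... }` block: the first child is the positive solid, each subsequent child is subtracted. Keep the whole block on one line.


difference() { translate([325, 136, 0]) cube([3258, 166, 2923]); translate([2572, 136, 700]) cube([710, 166, 2018]); }


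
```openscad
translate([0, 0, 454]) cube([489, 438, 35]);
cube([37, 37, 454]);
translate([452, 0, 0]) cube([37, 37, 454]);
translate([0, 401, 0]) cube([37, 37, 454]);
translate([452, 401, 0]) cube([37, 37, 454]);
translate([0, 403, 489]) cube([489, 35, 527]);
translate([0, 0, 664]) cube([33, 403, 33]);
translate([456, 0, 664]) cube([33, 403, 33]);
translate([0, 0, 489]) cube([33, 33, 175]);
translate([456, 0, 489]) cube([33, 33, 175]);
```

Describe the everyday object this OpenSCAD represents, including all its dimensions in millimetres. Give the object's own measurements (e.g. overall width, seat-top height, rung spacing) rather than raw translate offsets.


A chair. The seat is a 489×438×35 mm slab with its top at z = 489 mm, on four 37×37 mm corner legs (flush with the seat edges, standing on z = 0). A flat backrest 35 mm thick, 527 mm tall, spans the full seat width and rises from the seat top along its +y edge, rear face flush with the rear of the seat. Two armrests of 33×33 mm section run along each side from the seat's front edge to the front of the backrest, top faces 208 mm above the seat top and outer faces flush with the seat's x-edges; a 33×33 mm post under the front of each armrest stands on the seat at the front corner.


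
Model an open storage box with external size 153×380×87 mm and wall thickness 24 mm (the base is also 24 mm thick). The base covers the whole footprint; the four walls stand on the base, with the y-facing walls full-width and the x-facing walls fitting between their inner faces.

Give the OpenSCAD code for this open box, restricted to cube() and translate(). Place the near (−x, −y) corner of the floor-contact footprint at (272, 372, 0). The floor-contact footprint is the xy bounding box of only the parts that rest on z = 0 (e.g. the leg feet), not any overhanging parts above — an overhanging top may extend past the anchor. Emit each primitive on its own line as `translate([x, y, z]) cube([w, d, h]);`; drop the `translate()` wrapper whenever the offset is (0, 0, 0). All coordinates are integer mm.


translate([272, 372, 0]) cube([153, 380, 24]);
translate([272, 372, 24]) cube([153, 24, 63]);
translate([272, 728, 24]) cube([153, 24, 63]);
translate([272, 396, 24]) cube([24, 332, 63]);
translate([401, 396, 24]) cube([24, 332, 63]);


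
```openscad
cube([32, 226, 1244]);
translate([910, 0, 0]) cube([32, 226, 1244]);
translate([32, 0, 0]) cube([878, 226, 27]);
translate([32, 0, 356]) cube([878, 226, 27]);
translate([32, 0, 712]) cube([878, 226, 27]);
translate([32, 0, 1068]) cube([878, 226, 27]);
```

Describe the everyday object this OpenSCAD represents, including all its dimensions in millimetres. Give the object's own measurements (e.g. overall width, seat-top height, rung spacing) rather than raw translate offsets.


An open bookshelf. Two side panels, each 32 mm thick, 226 mm deep and 1244 mm tall, stand 942 mm apart (outside-to-outside). Between them sit 4 shelves, each 27 mm thick and 226 mm deep, spanning the full gap between the sides. The bottom shelf rests on the floor (its underside at z = 0) and the clear gap between one shelf's top and the next shelf's underside is 329 mm.


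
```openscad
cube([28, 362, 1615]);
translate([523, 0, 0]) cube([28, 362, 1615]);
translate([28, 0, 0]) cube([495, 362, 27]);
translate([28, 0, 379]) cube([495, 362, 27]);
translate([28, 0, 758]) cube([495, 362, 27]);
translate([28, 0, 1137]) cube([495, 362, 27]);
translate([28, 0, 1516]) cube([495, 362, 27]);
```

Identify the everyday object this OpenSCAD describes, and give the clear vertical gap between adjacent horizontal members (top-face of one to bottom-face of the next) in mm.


A bookshelf. The clear shelf gap is 352 mm.

Two tall side panels with 5 horizontal boards between them — a bookshelf. The first two shelf undersides are at z = 0 and z = 379; with shelf thickness 27, the clear gap is 379 − 0 − 27 = 352 mm.


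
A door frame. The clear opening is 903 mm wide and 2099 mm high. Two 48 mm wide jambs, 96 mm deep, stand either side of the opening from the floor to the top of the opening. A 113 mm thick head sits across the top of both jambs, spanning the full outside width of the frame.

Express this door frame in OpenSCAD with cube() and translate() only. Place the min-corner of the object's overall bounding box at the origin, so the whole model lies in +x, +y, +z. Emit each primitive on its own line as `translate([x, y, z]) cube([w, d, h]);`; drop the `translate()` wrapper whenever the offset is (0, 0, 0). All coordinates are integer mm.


cube([48, 96, 2099]);
translate([951, 0, 0]) cube([48, 96, 2099]);
translate([0, 0, 2099]) cube([999, 96, 113]);


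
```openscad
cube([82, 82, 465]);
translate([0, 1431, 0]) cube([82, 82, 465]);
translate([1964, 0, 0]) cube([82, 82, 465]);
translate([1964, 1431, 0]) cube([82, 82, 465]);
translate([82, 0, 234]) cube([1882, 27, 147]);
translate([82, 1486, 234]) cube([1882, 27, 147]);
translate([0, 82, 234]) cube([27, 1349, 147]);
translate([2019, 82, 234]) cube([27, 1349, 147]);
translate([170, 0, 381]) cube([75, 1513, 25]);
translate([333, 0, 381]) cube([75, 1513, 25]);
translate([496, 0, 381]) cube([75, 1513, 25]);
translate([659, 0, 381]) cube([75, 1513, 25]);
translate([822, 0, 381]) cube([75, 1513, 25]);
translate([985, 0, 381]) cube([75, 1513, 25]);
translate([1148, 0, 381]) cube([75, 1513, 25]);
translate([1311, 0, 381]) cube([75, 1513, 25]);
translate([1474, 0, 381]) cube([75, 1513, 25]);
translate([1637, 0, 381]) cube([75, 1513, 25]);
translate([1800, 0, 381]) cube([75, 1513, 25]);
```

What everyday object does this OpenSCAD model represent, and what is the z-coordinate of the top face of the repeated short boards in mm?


A bed frame. The slat-top height is 406 mm.

Four posts, four rails, and a row of slats — a bed frame. Slats sit on the rails at z = 234 + 147 = 381; with slat thickness 25, the top is 406 mm.


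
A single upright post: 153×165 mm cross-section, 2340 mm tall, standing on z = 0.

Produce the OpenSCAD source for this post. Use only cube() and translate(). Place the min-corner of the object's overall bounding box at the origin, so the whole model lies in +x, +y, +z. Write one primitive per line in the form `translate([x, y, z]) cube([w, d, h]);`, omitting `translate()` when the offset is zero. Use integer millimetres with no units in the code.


cube([153, 165, 2340]);


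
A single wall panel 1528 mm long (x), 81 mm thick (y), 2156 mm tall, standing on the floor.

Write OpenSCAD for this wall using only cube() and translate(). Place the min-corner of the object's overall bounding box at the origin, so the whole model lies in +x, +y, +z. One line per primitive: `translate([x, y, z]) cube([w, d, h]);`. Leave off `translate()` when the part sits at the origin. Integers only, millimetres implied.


cube([1528, 81, 2156]);


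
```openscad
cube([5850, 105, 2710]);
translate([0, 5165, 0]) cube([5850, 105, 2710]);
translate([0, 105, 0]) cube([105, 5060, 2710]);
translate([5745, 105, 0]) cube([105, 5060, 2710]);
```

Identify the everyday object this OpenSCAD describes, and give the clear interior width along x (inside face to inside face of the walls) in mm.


A house (or room) frame. The interior width is 5640 mm.

Four 2710 mm walls enclosing a rectangle with no floor or roof — a room or house frame. Outside width is 5850 mm and wall thickness is 105 mm, so the interior width is 5850 − 2 × 105 = 5640 mm.


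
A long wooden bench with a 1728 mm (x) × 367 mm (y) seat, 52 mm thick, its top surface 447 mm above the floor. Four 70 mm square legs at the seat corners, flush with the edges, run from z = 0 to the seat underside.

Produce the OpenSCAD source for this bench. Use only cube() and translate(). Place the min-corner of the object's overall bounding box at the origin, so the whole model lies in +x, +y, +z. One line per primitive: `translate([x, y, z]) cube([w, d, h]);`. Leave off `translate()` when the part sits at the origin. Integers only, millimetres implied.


translate([0, 0, 395]) cube([1728, 367, 52]);
cube([70, 70, 395]);
translate([0, 297, 0]) cube([70, 70, 395]);
translate([1658, 0, 0]) cube([70, 70, 395]);
translate([1658, 297, 0]) cube([70, 70, 395]);


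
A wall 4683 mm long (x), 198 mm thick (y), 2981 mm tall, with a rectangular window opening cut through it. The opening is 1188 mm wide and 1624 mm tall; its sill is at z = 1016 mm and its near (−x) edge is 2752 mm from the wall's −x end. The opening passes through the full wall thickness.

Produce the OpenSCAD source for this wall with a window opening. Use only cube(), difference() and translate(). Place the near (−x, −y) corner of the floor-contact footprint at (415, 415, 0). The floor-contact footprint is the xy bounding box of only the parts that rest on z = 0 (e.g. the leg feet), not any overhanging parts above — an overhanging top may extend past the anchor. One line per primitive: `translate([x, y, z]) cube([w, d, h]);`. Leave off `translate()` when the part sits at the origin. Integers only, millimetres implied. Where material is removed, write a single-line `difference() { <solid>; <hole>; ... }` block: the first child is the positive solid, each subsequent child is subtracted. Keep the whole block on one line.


difference() { translate([415, 415, 0]) cube([4683, 198, 2981]); translate([3167, 415, 1016]) cube([1188, 198, 1624]); }


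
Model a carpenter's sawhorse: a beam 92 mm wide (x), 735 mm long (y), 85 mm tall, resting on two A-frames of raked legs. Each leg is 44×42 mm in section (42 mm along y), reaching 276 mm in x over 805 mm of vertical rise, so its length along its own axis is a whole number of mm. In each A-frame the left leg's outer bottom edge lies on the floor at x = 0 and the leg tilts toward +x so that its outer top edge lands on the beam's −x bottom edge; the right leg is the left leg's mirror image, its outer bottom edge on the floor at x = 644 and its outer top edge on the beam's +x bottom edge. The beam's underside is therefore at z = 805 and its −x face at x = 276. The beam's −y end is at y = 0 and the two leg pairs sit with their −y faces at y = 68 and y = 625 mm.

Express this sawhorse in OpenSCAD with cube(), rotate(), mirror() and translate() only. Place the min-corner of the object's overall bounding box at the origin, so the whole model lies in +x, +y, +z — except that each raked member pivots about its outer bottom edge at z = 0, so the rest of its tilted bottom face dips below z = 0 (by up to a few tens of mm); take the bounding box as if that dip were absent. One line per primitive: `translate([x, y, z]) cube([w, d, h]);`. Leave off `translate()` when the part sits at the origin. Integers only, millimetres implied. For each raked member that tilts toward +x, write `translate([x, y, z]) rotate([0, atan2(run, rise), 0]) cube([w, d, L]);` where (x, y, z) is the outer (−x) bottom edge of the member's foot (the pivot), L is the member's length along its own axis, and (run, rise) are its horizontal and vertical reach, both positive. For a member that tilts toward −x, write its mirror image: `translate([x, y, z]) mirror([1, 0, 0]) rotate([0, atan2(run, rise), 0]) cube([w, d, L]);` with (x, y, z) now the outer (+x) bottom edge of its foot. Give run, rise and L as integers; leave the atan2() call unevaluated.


translate([276, 0, 805]) cube([92, 735, 85]);
translate([0, 68, 0]) rotate([0, atan2(276, 805), 0]) cube([44, 42, 851]);
translate([644, 68, 0]) mirror([1, 0, 0]) rotate([0, atan2(276, 805), 0]) cube([44, 42, 851]);
translate([0, 625, 0]) rotate([0, atan2(276, 805), 0]) cube([44, 42, 851]);
translate([644, 625, 0]) mirror([1, 0, 0]) rotate([0, atan2(276, 805), 0]) cube([44, 42, 851]);


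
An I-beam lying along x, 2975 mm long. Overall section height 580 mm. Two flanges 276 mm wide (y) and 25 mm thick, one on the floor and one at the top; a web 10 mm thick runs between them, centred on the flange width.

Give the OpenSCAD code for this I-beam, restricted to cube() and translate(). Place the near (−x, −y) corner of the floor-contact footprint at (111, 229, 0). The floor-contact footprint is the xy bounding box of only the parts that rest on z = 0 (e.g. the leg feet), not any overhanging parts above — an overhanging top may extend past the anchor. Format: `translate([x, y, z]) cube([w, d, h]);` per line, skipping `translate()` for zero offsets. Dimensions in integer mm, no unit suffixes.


translate([111, 229, 0]) cube([2975, 276, 25]);
translate([111, 362, 25]) cube([2975, 10, 530]);
translate([111, 229, 555]) cube([2975, 276, 25]);


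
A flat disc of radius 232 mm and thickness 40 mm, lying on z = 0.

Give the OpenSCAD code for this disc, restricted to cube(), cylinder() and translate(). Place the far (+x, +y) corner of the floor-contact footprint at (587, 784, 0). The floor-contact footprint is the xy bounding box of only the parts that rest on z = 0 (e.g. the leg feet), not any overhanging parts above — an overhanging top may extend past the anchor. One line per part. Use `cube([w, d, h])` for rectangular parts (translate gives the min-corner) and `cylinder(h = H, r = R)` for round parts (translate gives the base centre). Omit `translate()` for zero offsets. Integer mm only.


translate([355, 552, 0]) cylinder(h = 40, r = 232);


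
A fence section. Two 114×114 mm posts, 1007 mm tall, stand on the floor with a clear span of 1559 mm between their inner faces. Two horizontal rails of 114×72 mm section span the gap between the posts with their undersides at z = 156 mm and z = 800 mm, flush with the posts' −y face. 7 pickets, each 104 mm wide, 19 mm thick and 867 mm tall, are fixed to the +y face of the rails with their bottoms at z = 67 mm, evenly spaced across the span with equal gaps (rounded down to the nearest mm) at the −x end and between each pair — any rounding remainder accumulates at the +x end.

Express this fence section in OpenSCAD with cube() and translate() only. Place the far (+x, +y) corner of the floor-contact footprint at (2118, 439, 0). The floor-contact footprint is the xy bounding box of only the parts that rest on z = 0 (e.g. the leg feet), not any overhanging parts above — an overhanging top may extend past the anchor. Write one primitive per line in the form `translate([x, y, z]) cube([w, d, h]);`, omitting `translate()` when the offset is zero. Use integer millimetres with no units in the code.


translate([331, 325, 0]) cube([114, 114, 1007]);
translate([2004, 325, 0]) cube([114, 114, 1007]);
translate([445, 325, 156]) cube([1559, 114, 72]);
translate([445, 325, 800]) cube([1559, 114, 72]);
translate([548, 439, 67]) cube([104, 19, 867]);
translate([755, 439, 67]) cube([104, 19, 867]);
translate([962, 439, 67]) cube([104, 19, 867]);
translate([1169, 439, 67]) cube([104, 19, 867]);
translate([1376, 439, 67]) cube([104, 19, 867]);
translate([1583, 439, 67]) cube([104, 19, 867]);
translate([1790, 439, 67]) cube([104, 19, 867]);


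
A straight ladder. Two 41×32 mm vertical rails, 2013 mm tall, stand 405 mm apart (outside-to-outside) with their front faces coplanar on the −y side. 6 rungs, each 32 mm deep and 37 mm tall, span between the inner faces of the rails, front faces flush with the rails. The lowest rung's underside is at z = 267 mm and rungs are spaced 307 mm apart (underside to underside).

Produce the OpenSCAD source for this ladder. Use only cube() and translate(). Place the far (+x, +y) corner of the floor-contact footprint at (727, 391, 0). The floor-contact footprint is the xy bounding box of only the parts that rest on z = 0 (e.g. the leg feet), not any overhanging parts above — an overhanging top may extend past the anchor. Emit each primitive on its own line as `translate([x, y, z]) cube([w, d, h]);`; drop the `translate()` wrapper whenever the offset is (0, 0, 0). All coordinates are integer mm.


// rung span = 405 - 2*41 = 323
// rung[k] z = 267 + k*307
translate([322, 359, 0]) cube([41, 32, 2013]);
translate([686, 359, 0]) cube([41, 32, 2013]);
translate([363, 359, 267]) cube([323, 32, 37]);
translate([363, 359, 574]) cube([323, 32, 37]);
translate([363, 359, 881]) cube([323, 32, 37]);
translate([363, 359, 1188]) cube([323, 32, 37]);
translate([363, 359, 1495]) cube([323, 32, 37]);
translate([363, 359, 1802]) cube([323, 32, 37]);


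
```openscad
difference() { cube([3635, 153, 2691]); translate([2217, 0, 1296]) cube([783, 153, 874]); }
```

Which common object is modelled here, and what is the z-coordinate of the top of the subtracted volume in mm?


A wall with a window opening. The window head height is 2170 mm.

A wall with a rectangular opening subtracted — a window. Sill at z = 1296, opening 874 mm tall, so the head is at 1296 + 874 = 2170 mm.
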